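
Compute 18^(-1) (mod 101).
18^(-1) ≡ 73 (mod 101). Verification: 18 × 73 = 1314 ≡ 1 (mod 101)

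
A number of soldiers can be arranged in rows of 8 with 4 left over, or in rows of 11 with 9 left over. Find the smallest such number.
M = 8 × 11 = 88. M₁ = 11, y₁ ≡ 3 (mod 8). M₂ = 8, y₂ ≡ 7 (mod 11). x = 4×11×3 + 9×8×7 ≡ 20 (mod 88). The smallest positive such number is 20.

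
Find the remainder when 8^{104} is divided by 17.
By Fermat: 8^{16} ≡ 1 (mod 17). 104 = 6×16 + 8. So 8^{104} ≡ 8^{8} ≡ 1 (mod 17)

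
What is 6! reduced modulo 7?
By Wilson's theorem, (6)! ≡ -1 ≡ 6 (mod 7)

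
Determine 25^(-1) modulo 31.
25^(-1) ≡ 5 (mod 31). Verification: 25 × 5 = 125 ≡ 1 (mod 31)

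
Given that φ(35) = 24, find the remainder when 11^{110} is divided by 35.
By Euler: 11^{24} ≡ 1 (mod 35) since gcd(11, 35) = 1. 110 = 4×24 + 14. So 11^{110} ≡ 11^{14} ≡ 16 (mod 35)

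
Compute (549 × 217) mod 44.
25

(549 × 217) = 119133
119133 mod 44 = 25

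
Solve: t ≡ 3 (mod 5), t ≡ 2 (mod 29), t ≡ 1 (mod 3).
M = 5 × 29 × 3 = 435. M₁ = 87, y₁ ≡ 3 (mod 5). M₂ = 15, y₂ ≡ 2 (mod 29). M₃ = 145, y₃ ≡ 1 (mod 3). t = 3×87×3 + 2×15×2 + 1×145×1 ≡ 118 (mod 435)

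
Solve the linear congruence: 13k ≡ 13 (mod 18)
1

Since gcd(13, 18) = 1 divides 13, a solution exists.
Multiply both sides by the inverse of 13 mod 18:
  13^(-1) mod 18 = 7
  x ≡ 7 × 13 ≡ 91 ≡ 1 (mod 18)
Verification: 13 × 1 = 13 = 0 × 18 + 13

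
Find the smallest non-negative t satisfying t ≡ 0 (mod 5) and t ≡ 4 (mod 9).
M = 5 × 9 = 45. M₁ = 9, y₁ ≡ 4 (mod 5). M₂ = 5, y₂ ≡ 2 (mod 9). t = 0×9×4 + 4×5×2 ≡ 40 (mod 45)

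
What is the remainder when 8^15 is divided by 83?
Using repeated squaring. 15 = 8 + 4 + 2 + 1 (binary 1111). Repeated squaring mod 83: 8^1 ≡ 8; 8^2 ≡ 8² = 64 ≡ 64; 8^4 ≡ 64² = 4096 ≡ 29; 8^8 ≡ 29² = 841 ≡ 11. Multiply: 8^15 = 8^8 × 8^4 × 8^2 × 8^1 ≡ 11 × 29 × 64 × 8 (mod 83): 11 × 29 = 319 ≡ 70; 70 × 64 = 4480 ≡ 81; 81 × 8 = 648 ≡ 67. So 8^15 ≡ 67 (mod 83).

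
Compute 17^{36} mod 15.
1

Using successive squaring:
Binary expansion of 36: 100100
Powers of 17 mod 15 (each is the square of the previous):
  17^1 ≡ 2 (mod 15)
  17^2 ≡ 2² = 4 ≡ 4 (mod 15)
  17^4 ≡ 4² = 16 ≡ 1 (mod 15)
  17^8 ≡ 1² = 1 ≡ 1 (mod 15)
  17^16 ≡ 1² = 1 ≡ 1 (mod 15)
  17^32 ≡ 1² = 1 ≡ 1 (mod 15)
36 = 32 + 4, so 17^36 = 17^32 × 17^4 ≡ 1 × 1 (mod 15)
Multiplying step by step:
  1 × 1 = 1 ≡ 1 (mod 15)
Result: 17^36 ≡ 1 (mod 15)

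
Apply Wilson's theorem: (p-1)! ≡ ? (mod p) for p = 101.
By Wilson's theorem, (100)! ≡ -1 ≡ 100 (mod 101)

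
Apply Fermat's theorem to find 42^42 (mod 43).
By Fermat's Little Theorem, 42^{42} ≡ 1 (mod 43) since 43 is prime and gcd(42, 43) = 1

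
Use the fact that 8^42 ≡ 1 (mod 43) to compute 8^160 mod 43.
By Fermat: 8^{42} ≡ 1 (mod 43). 160 = 3×42 + 34. So 8^{160} ≡ 8^{34} ≡ 16 (mod 43)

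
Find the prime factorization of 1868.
2^2 × 467

Divide by primes starting from smallest:
1868 ÷ 2 = 934
934 ÷ 2 = 467
467 ÷ 467 = 1

1868 = 2^2 × 467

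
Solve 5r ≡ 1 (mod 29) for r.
5^(-1) ≡ 6 (mod 29). Verification: 5 × 6 = 30 ≡ 1 (mod 29)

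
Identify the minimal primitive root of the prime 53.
p - 1 = 52 has prime divisors 2, 13. h is a primitive root mod 53 iff h^(52/q) ≢ 1 (mod 53) for each such q.
h = 2: 2^26 ≡ 52, 2^4 ≡ 16 (mod 53); none is 1, so 2 has order 52 and is a primitive root.
The smallest primitive root mod 53 is g = 2.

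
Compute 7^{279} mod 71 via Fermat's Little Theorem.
61

By Fermat's Little Theorem, a^(p-1) ≡ 1 (mod p) for prime p and gcd(a, p) = 1
Here p = 71, so 7^70 ≡ 1 (mod 71)
We can reduce the exponent: 279 mod 70 = 69
So 7^279 ≡ 7^69 (mod 71)
Computing: 7^69 mod 71 = 61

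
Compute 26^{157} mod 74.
26

Using successive squaring:
Binary expansion of 157: 10011101
Powers of 26 mod 74 (each is the square of the previous):
  26^1 ≡ 26 (mod 74)
  26^2 ≡ 26² = 676 ≡ 10 (mod 74)
  26^4 ≡ 10² = 100 ≡ 26 (mod 74)
  26^8 ≡ 26² = 676 ≡ 10 (mod 74)
  26^16 ≡ 10² = 100 ≡ 26 (mod 74)
  26^32 ≡ 26² = 676 ≡ 10 (mod 74)
  26^64 ≡ 10² = 100 ≡ 26 (mod 74)
  26^128 ≡ 26² = 676 ≡ 10 (mod 74)
157 = 128 + 16 + 8 + 4 + 1, so 26^157 = 26^128 × 26^16 × 26^8 × 26^4 × 26^1 ≡ 10 × 26 × 10 × 26 × 26 (mod 74)
Multiplying step by step:
  10 × 26 = 260 ≡ 38 (mod 74)
  38 × 10 = 380 ≡ 10 (mod 74)
  10 × 26 = 260 ≡ 38 (mod 74)
  38 × 26 = 988 ≡ 26 (mod 74)
Result: 26^157 ≡ 26 (mod 74)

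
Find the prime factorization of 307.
307

Divide by primes starting from smallest:
307 ÷ 307 = 1

307 = 307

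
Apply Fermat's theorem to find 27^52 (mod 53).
By Fermat's Little Theorem, 27^{52} ≡ 1 (mod 53) since 53 is prime and gcd(27, 53) = 1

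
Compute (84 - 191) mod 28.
5

(84 - 191) = -107
-107 mod 28 = 5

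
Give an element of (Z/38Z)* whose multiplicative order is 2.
37 has order 2 mod 38 since 37^{2} ≡ 1 (mod 38) and no smaller power works.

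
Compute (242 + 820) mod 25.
12

(242 + 820) = 1062
1062 mod 25 = 12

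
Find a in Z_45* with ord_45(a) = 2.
19 has order 2 mod 45 since 19^{2} ≡ 1 (mod 45) and no smaller power works.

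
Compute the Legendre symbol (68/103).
(68/103) = 68^{51} mod 103 = 1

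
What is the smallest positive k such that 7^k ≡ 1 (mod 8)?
Powers of 7 mod 8: 7^1≡7, 7^2≡1. Order = 2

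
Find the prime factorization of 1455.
3 × 5 × 97

Divide by primes starting from smallest:
1455 ÷ 3 = 485
485 ÷ 5 = 97
97 ÷ 97 = 1

1455 = 3 × 5 × 97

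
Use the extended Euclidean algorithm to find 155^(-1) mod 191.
Extended GCD: 155(-69) + 191(56) = 1. So 155^(-1) ≡ 122 ≡ 122 (mod 191). Verify: 155 × 122 = 18910 ≡ 1 (mod 191)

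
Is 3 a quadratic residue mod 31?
By Euler's criterion: 3^{15} ≡ 30 (mod 31). Since this equals -1 (≡ 30), 3 is not a QR.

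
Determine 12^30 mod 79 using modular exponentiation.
Using repeated squaring. 30 = 16 + 8 + 4 + 2 (binary 11110). Repeated squaring mod 79: 12^1 ≡ 12; 12^2 ≡ 12² = 144 ≡ 65; 12^4 ≡ 65² = 4225 ≡ 38; 12^8 ≡ 38² = 1444 ≡ 22; 12^16 ≡ 22² = 484 ≡ 10. Multiply: 12^30 = 12^16 × 12^8 × 12^4 × 12^2 ≡ 10 × 22 × 38 × 65 (mod 79): 10 × 22 = 220 ≡ 62; 62 × 38 = 2356 ≡ 65; 65 × 65 = 4225 ≡ 38. So 12^30 ≡ 38 (mod 79).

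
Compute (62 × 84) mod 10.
8

(62 × 84) = 5208
5208 mod 10 = 8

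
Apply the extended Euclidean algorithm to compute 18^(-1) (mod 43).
Extended GCD: 18(12) + 43(-5) = 1. So 18^(-1) ≡ 12 ≡ 12 (mod 43). Verify: 18 × 12 = 216 ≡ 1 (mod 43)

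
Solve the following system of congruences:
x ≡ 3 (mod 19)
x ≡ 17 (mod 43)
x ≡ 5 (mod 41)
26204

Using the Chinese Remainder Theorem:
M = product of moduli = 33497
For equation 1: M_1 = 1763, 1763 ≡ 15 (mod 19), inverse of 1763 mod 19 is 14 (check: 15 × 14 = 210 ≡ 1 (mod 19))
For equation 2: M_2 = 779, 779 ≡ 5 (mod 43), inverse of 779 mod 43 is 26 (check: 5 × 26 = 130 ≡ 1 (mod 43))
For equation 3: M_3 = 817, 817 ≡ 38 (mod 41), inverse of 817 mod 41 is 27 (check: 38 × 27 = 1026 ≡ 1 (mod 41))
Combine: x ≡ Σ r_i×M_i×(M_i⁻¹ mod m_i) = 3×1763×14 + 17×779×26 + 5×817×27 = 74046 + 344318 + 110295 = 528659
528659 mod 33497 = 26204
x ≡ 26204 (mod 33497)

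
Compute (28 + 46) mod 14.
4

(28 + 46) = 74
74 mod 14 = 4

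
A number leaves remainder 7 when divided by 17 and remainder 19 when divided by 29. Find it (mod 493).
M = 17 × 29 = 493. M₁ = 29, y₁ ≡ 10 (mod 17). M₂ = 17, y₂ ≡ 12 (mod 29). m = 7×29×10 + 19×17×12 ≡ 483 (mod 493)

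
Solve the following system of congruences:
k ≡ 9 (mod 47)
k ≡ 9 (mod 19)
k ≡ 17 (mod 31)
8046

Using the Chinese Remainder Theorem:
M = product of moduli = 27683
For equation 1: M_1 = 589, 589 ≡ 25 (mod 47), inverse of 589 mod 47 is 32 (check: 25 × 32 = 800 ≡ 1 (mod 47))
For equation 2: M_2 = 1457, 1457 ≡ 13 (mod 19), inverse of 1457 mod 19 is 3 (check: 13 × 3 = 39 ≡ 1 (mod 19))
For equation 3: M_3 = 893, 893 ≡ 25 (mod 31), inverse of 893 mod 31 is 5 (check: 25 × 5 = 125 ≡ 1 (mod 31))
Combine: k ≡ Σ r_i×M_i×(M_i⁻¹ mod m_i) = 9×589×32 + 9×1457×3 + 17×893×5 = 169632 + 39339 + 75905 = 284876
284876 mod 27683 = 8046
k ≡ 8046 (mod 27683)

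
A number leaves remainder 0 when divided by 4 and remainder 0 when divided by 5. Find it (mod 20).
M = 4 × 5 = 20. M₁ = 5, y₁ ≡ 1 (mod 4). M₂ = 4, y₂ ≡ 4 (mod 5). m = 0×5×1 + 0×4×4 ≡ 0 (mod 20)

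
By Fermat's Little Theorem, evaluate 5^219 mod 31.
By Fermat: 5^{30} ≡ 1 (mod 31). 219 = 7×30 + 9. So 5^{219} ≡ 5^{9} ≡ 1 (mod 31)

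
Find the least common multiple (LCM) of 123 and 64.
7872

First find GCD(123, 64) using the Euclidean algorithm:
123 = 1 × 64 + 59
64 = 1 × 59 + 5
59 = 11 × 5 + 4
5 = 1 × 4 + 1
4 = 4 × 1 + 0
GCD(123, 64) = 1

LCM formula: LCM(a, b) = (a × b) / GCD(a, b)
LCM(123, 64) = (123 × 64) / 1
LCM(123, 64) = 7872 / 1
LCM(123, 64) = 7872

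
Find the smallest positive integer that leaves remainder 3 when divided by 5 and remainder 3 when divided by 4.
M = 5 × 4 = 20. M₁ = 4, y₁ ≡ 4 (mod 5). M₂ = 5, y₂ ≡ 1 (mod 4). n = 3×4×4 + 3×5×1 ≡ 3 (mod 20). The smallest positive such number is 3.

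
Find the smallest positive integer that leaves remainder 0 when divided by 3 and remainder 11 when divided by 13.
M = 3 × 13 = 39. M₁ = 13, y₁ ≡ 1 (mod 3). M₂ = 3, y₂ ≡ 9 (mod 13). m = 0×13×1 + 11×3×9 ≡ 24 (mod 39). The smallest positive such number is 24.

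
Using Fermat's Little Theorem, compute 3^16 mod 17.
By Fermat's Little Theorem, 3^{16} ≡ 1 (mod 17) since 17 is prime and gcd(3, 17) = 1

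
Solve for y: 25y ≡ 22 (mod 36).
34

Since gcd(25, 36) = 1 divides 22, a solution exists.
Multiply both sides by the inverse of 25 mod 36:
  25^(-1) mod 36 = 13
  x ≡ 13 × 22 ≡ 286 ≡ 34 (mod 36)
Verification: 25 × 34 = 850 = 23 × 36 + 22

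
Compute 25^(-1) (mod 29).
25^(-1) ≡ 7 (mod 29). Verification: 25 × 7 = 175 ≡ 1 (mod 29)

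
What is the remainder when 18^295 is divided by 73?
Using Fermat: 18^{72} ≡ 1 (mod 73). 295 ≡ 7 (mod 72). So 18^{295} ≡ 18^{7} ≡ 57 (mod 73)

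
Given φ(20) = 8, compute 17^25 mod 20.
By Euler: 17^{8} ≡ 1 (mod 20) since gcd(17, 20) = 1. 25 = 3×8 + 1. So 17^{25} ≡ 17^{1} ≡ 17 (mod 20)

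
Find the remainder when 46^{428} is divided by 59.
By Fermat: 46^{58} ≡ 1 (mod 59). 428 = 7×58 + 22. So 46^{428} ≡ 46^{22} ≡ 16 (mod 59)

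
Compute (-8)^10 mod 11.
(-8) ≡ 3 (mod 11). 10 = 8 + 2 (binary 1010). Repeated squaring mod 11: 3^1 ≡ 3; 3^2 ≡ 3² = 9 ≡ 9; 3^4 ≡ 9² = 81 ≡ 4; 3^8 ≡ 4² = 16 ≡ 5. Multiply: (-8)^10 ≡ 3^8 × 3^2 ≡ 5 × 9 (mod 11): 5 × 9 = 45 ≡ 1. So (-8)^10 ≡ 1 (mod 11).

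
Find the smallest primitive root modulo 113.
p - 1 = 112 has prime divisors 2, 7. h is a primitive root mod 113 iff h^(112/q) ≢ 1 (mod 113) for each such q.
h = 2: 2^56 ≡ 1, 2^16 ≡ 109 (mod 113); 2^56 ≡ 1, so not a primitive root.
h = 3: 3^56 ≡ 112, 3^16 ≡ 49 (mod 113); none is 1, so 3 has order 112 and is a primitive root.
The smallest primitive root mod 113 is g = 3.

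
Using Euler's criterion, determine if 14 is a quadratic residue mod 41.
By Euler's criterion: 14^{20} ≡ 40 (mod 41). Since this equals -1 (≡ 40), 14 is not a QR.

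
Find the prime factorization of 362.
2 × 181

Divide by primes starting from smallest:
362 ÷ 2 = 181
181 ÷ 181 = 1

362 = 2 × 181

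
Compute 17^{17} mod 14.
5

Using successive squaring:
Binary expansion of 17: 10001
Powers of 17 mod 14 (each is the square of the previous):
  17^1 ≡ 3 (mod 14)
  17^2 ≡ 3² = 9 ≡ 9 (mod 14)
  17^4 ≡ 9² = 81 ≡ 11 (mod 14)
  17^8 ≡ 11² = 121 ≡ 9 (mod 14)
  17^16 ≡ 9² = 81 ≡ 11 (mod 14)
17 = 16 + 1, so 17^17 = 17^16 × 17^1 ≡ 11 × 3 (mod 14)
Multiplying step by step:
  11 × 3 = 33 ≡ 5 (mod 14)
Result: 17^17 ≡ 5 (mod 14)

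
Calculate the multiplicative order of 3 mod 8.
Powers of 3 mod 8: 3^1≡3, 3^2≡1. Order = 2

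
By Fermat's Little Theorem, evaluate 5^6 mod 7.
By Fermat's Little Theorem, 5^{6} ≡ 1 (mod 7) since 7 is prime and gcd(5, 7) = 1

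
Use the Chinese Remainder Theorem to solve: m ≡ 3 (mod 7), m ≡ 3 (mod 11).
M = 7 × 11 = 77. M₁ = 11, y₁ ≡ 2 (mod 7). M₂ = 7, y₂ ≡ 8 (mod 11). m = 3×11×2 + 3×7×8 ≡ 3 (mod 77)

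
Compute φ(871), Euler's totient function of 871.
792

Prime factorization: 871 = 13 × 67
Using the formula φ(n) = n × Π(1 - 1/p) for each prime factor p:
φ(871) = 871 × (1 - 1/13) × (1 - 1/67)
φ(871) = 792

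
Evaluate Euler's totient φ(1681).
1640

Prime factorization: 1681 = 41^2
Using the formula φ(n) = n × Π(1 - 1/p) for each prime factor p:
φ(1681) = 1681 × (1 - 1/41)
φ(1681) = 1640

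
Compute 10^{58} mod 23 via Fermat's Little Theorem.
12

By Fermat's Little Theorem, a^(p-1) ≡ 1 (mod p) for prime p and gcd(a, p) = 1
Here p = 23, so 10^22 ≡ 1 (mod 23)
We can reduce the exponent: 58 mod 22 = 14
So 10^58 ≡ 10^14 (mod 23)
Computing: 10^14 mod 23 = 12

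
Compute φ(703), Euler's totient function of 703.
648

Prime factorization: 703 = 19 × 37
Using the formula φ(n) = n × Π(1 - 1/p) for each prime factor p:
φ(703) = 703 × (1 - 1/19) × (1 - 1/37)
φ(703) = 648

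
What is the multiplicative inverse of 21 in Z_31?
21^(-1) ≡ 3 (mod 31). Verification: 21 × 3 = 63 ≡ 1 (mod 31)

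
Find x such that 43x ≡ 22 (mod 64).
2

Since gcd(43, 64) = 1 divides 22, a solution exists.
Multiply both sides by the inverse of 43 mod 64:
  43^(-1) mod 64 = 3
  x ≡ 3 × 22 ≡ 66 ≡ 2 (mod 64)
Verification: 43 × 2 = 86 = 1 × 64 + 22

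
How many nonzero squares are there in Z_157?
For prime 157, there are (p-1)/2 = (157-1)/2 = 78 quadratic residues (excluding 0).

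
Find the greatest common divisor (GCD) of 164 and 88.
4

Using the Euclidean algorithm:
164 = 1 × 88 + 76
88 = 1 × 76 + 12
76 = 6 × 12 + 4
12 = 3 × 4 + 0

GCD(164, 88) = 4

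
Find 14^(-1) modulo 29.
27

Using Extended Euclidean Algorithm:
gcd(14, 29) = 1
Bezout coefficients: 14 × -2 + 29 × 1 = 1
So 14 × -2 ≡ 1 (mod 29)
The inverse is -2 mod 29 = 27
Verification: 14 × 27 = 378 = 13 × 29 + 1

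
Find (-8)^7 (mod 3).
(-8) ≡ 1 (mod 3). 7 = 4 + 2 + 1 (binary 111). Repeated squaring mod 3: 1^1 ≡ 1; 1^2 ≡ 1² = 1 ≡ 1; 1^4 ≡ 1² = 1 ≡ 1. Multiply: (-8)^7 ≡ 1^4 × 1^2 × 1^1 ≡ 1 × 1 × 1 (mod 3): 1 × 1 = 1 ≡ 1; 1 × 1 = 1 ≡ 1. So (-8)^7 ≡ 1 (mod 3).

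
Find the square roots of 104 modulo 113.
The square roots of 104 mod 113 are 68 and 45. Verify: 68² = 4624 ≡ 104 (mod 113)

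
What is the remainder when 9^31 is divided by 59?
Using repeated squaring. 31 = 16 + 8 + 4 + 2 + 1 (binary 11111). Repeated squaring mod 59: 9^1 ≡ 9; 9^2 ≡ 9² = 81 ≡ 22; 9^4 ≡ 22² = 484 ≡ 12; 9^8 ≡ 12² = 144 ≡ 26; 9^16 ≡ 26² = 676 ≡ 27. Multiply: 9^31 = 9^16 × 9^8 × 9^4 × 9^2 × 9^1 ≡ 27 × 26 × 12 × 22 × 9 (mod 59): 27 × 26 = 702 ≡ 53; 53 × 12 = 636 ≡ 46; 46 × 22 = 1012 ≡ 9; 9 × 9 = 81 ≡ 22. So 9^31 ≡ 22 (mod 59).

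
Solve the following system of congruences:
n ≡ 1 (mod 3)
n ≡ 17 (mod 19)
55

Using the Chinese Remainder Theorem:
M = product of moduli = 57
For equation 1: M_1 = 19, 19 ≡ 1 (mod 3), inverse of 19 mod 3 is 1 (check: 1 × 1 = 1 ≡ 1 (mod 3))
For equation 2: M_2 = 3, 3 ≡ 3 (mod 19), inverse of 3 mod 19 is 13 (check: 3 × 13 = 39 ≡ 1 (mod 19))
Combine: n ≡ Σ r_i×M_i×(M_i⁻¹ mod m_i) = 1×19×1 + 17×3×13 = 19 + 663 = 682
682 mod 57 = 55
n ≡ 55 (mod 57)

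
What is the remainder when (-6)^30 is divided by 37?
Using repeated squaring. (-6) ≡ 31 (mod 37). 30 = 16 + 8 + 4 + 2 (binary 11110). Repeated squaring mod 37: 31^1 ≡ 31; 31^2 ≡ 31² = 961 ≡ 36; 31^4 ≡ 36² = 1296 ≡ 1; 31^8 ≡ 1² = 1 ≡ 1; 31^16 ≡ 1² = 1 ≡ 1. Multiply: (-6)^30 ≡ 31^16 × 31^8 × 31^4 × 31^2 ≡ 1 × 1 × 1 × 36 (mod 37): 1 × 1 = 1 ≡ 1; 1 × 1 = 1 ≡ 1; 1 × 36 = 36 ≡ 36. So (-6)^30 ≡ 36 (mod 37).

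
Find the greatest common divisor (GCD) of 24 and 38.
2

Using the Euclidean algorithm:
24 = 0 × 38 + 24
38 = 1 × 24 + 14
24 = 1 × 14 + 10
14 = 1 × 10 + 4
10 = 2 × 4 + 2
4 = 2 × 2 + 0

GCD(24, 38) = 2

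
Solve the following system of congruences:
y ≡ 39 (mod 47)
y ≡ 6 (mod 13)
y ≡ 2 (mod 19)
838

Using the Chinese Remainder Theorem:
M = product of moduli = 11609
For equation 1: M_1 = 247, 247 ≡ 12 (mod 47), inverse of 247 mod 47 is 4 (check: 12 × 4 = 48 ≡ 1 (mod 47))
For equation 2: M_2 = 893, 893 ≡ 9 (mod 13), inverse of 893 mod 13 is 3 (check: 9 × 3 = 27 ≡ 1 (mod 13))
For equation 3: M_3 = 611, 611 ≡ 3 (mod 19), inverse of 611 mod 19 is 13 (check: 3 × 13 = 39 ≡ 1 (mod 19))
Combine: y ≡ Σ r_i×M_i×(M_i⁻¹ mod m_i) = 39×247×4 + 6×893×3 + 2×611×13 = 38532 + 16074 + 15886 = 70492
70492 mod 11609 = 838
y ≡ 838 (mod 11609)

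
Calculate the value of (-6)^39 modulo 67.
Using repeated squaring. (-6) ≡ 61 (mod 67). 39 = 32 + 4 + 2 + 1 (binary 100111). Repeated squaring mod 67: 61^1 ≡ 61; 61^2 ≡ 61² = 3721 ≡ 36; 61^4 ≡ 36² = 1296 ≡ 23; 61^8 ≡ 23² = 529 ≡ 60; 61^16 ≡ 60² = 3600 ≡ 49; 61^32 ≡ 49² = 2401 ≡ 56. Multiply: (-6)^39 ≡ 61^32 × 61^4 × 61^2 × 61^1 ≡ 56 × 23 × 36 × 61 (mod 67): 56 × 23 = 1288 ≡ 15; 15 × 36 = 540 ≡ 4; 4 × 61 = 244 ≡ 43. So (-6)^39 ≡ 43 (mod 67).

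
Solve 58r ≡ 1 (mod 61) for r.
58^(-1) ≡ 20 (mod 61). Verification: 58 × 20 = 1160 ≡ 1 (mod 61)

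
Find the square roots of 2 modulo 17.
The square roots of 2 mod 17 are 6 and 11. Verify: 6² = 36 ≡ 2 (mod 17)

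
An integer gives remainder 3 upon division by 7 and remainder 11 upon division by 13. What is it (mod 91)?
M = 7 × 13 = 91. M₁ = 13, y₁ ≡ 6 (mod 7). M₂ = 7, y₂ ≡ 2 (mod 13). n = 3×13×6 + 11×7×2 ≡ 24 (mod 91). The smallest positive such number is 24.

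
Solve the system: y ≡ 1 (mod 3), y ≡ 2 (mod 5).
M = 3 × 5 = 15. M₁ = 5, y₁ ≡ 2 (mod 3). M₂ = 3, y₂ ≡ 2 (mod 5). y = 1×5×2 + 2×3×2 ≡ 7 (mod 15)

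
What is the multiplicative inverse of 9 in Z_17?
9^(-1) ≡ 2 (mod 17). Verification: 9 × 2 = 18 ≡ 1 (mod 17)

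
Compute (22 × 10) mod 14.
10

(22 × 10) = 220
220 mod 14 = 10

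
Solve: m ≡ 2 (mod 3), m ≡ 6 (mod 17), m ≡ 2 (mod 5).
M = 3 × 17 × 5 = 255. M₁ = 85, y₁ ≡ 1 (mod 3). M₂ = 15, y₂ ≡ 8 (mod 17). M₃ = 51, y₃ ≡ 1 (mod 5). m = 2×85×1 + 6×15×8 + 2×51×1 ≡ 227 (mod 255)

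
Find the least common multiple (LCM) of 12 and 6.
12

First find GCD(12, 6) using the Euclidean algorithm:
12 = 2 × 6 + 0
GCD(12, 6) = 6

LCM formula: LCM(a, b) = (a × b) / GCD(a, b)
LCM(12, 6) = (12 × 6) / 6
LCM(12, 6) = 72 / 6
LCM(12, 6) = 12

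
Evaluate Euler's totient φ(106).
52

Prime factorization: 106 = 2 × 53
Using the formula φ(n) = n × Π(1 - 1/p) for each prime factor p:
φ(106) = 106 × (1 - 1/2) × (1 - 1/53)
φ(106) = 52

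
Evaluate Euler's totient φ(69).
44

Prime factorization: 69 = 3 × 23
Using the formula φ(n) = n × Π(1 - 1/p) for each prime factor p:
φ(69) = 69 × (1 - 1/3) × (1 - 1/23)
φ(69) = 44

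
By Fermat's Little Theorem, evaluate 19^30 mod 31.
By Fermat's Little Theorem, 19^{30} ≡ 1 (mod 31) since 31 is prime and gcd(19, 31) = 1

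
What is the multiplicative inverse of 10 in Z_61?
55

Using Extended Euclidean Algorithm:
gcd(10, 61) = 1
Bezout coefficients: 10 × -6 + 61 × 1 = 1
So 10 × -6 ≡ 1 (mod 61)
The inverse is -6 mod 61 = 55
Verification: 10 × 55 = 550 = 9 × 61 + 1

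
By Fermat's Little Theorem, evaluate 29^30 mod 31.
By Fermat's Little Theorem, 29^{30} ≡ 1 (mod 31) since 31 is prime and gcd(29, 31) = 1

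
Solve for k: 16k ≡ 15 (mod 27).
6

Since gcd(16, 27) = 1 divides 15, a solution exists.
Multiply both sides by the inverse of 16 mod 27:
  16^(-1) mod 27 = 22
  x ≡ 22 × 15 ≡ 330 ≡ 6 (mod 27)
Verification: 16 × 6 = 96 = 3 × 27 + 15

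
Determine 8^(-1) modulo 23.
8^(-1) ≡ 3 (mod 23). Verification: 8 × 3 = 24 ≡ 1 (mod 23)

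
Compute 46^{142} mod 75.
16

Using successive squaring:
Binary expansion of 142: 10001110
Powers of 46 mod 75 (each is the square of the previous):
  46^1 ≡ 46 (mod 75)
  46^2 ≡ 46² = 2116 ≡ 16 (mod 75)
  46^4 ≡ 16² = 256 ≡ 31 (mod 75)
  46^8 ≡ 31² = 961 ≡ 61 (mod 75)
  46^16 ≡ 61² = 3721 ≡ 46 (mod 75)
  46^32 ≡ 46² = 2116 ≡ 16 (mod 75)
  46^64 ≡ 16² = 256 ≡ 31 (mod 75)
  46^128 ≡ 31² = 961 ≡ 61 (mod 75)
142 = 128 + 8 + 4 + 2, so 46^142 = 46^128 × 46^8 × 46^4 × 46^2 ≡ 61 × 61 × 31 × 16 (mod 75)
Multiplying step by step:
  61 × 61 = 3721 ≡ 46 (mod 75)
  46 × 31 = 1426 ≡ 1 (mod 75)
  1 × 16 = 16 ≡ 16 (mod 75)
Result: 46^142 ≡ 16 (mod 75)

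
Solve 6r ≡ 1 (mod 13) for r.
6^(-1) ≡ 11 (mod 13). Verification: 6 × 11 = 66 ≡ 1 (mod 13)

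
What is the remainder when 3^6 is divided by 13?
6 = 4 + 2 (binary 110). Repeated squaring mod 13: 3^1 ≡ 3; 3^2 ≡ 3² = 9 ≡ 9; 3^4 ≡ 9² = 81 ≡ 3. Multiply: 3^6 = 3^4 × 3^2 ≡ 3 × 9 (mod 13): 3 × 9 = 27 ≡ 1. So 3^6 ≡ 1 (mod 13).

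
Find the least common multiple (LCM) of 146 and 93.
13578

First find GCD(146, 93) using the Euclidean algorithm:
146 = 1 × 93 + 53
93 = 1 × 53 + 40
53 = 1 × 40 + 13
40 = 3 × 13 + 1
13 = 13 × 1 + 0
GCD(146, 93) = 1

LCM formula: LCM(a, b) = (a × b) / GCD(a, b)
LCM(146, 93) = (146 × 93) / 1
LCM(146, 93) = 13578 / 1
LCM(146, 93) = 13578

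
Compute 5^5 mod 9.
5 = 4 + 1 (binary 101). Repeated squaring mod 9: 5^1 ≡ 5; 5^2 ≡ 5² = 25 ≡ 7; 5^4 ≡ 7² = 49 ≡ 4. Multiply: 5^5 = 5^4 × 5^1 ≡ 4 × 5 (mod 9): 4 × 5 = 20 ≡ 2. So 5^5 ≡ 2 (mod 9).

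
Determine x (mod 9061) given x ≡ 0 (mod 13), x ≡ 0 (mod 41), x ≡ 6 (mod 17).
533

Using the Chinese Remainder Theorem:
M = product of moduli = 9061
For equation 1: M_1 = 697, 697 ≡ 8 (mod 13), inverse of 697 mod 13 is 5 (check: 8 × 5 = 40 ≡ 1 (mod 13))
For equation 2: M_2 = 221, 221 ≡ 16 (mod 41), inverse of 221 mod 41 is 18 (check: 16 × 18 = 288 ≡ 1 (mod 41))
For equation 3: M_3 = 533, 533 ≡ 6 (mod 17), inverse of 533 mod 17 is 3 (check: 6 × 3 = 18 ≡ 1 (mod 17))
Combine: x ≡ Σ r_i×M_i×(M_i⁻¹ mod m_i) = 0×697×5 + 0×221×18 + 6×533×3 = 0 + 0 + 9594 = 9594
9594 mod 9061 = 533
x ≡ 533 (mod 9061)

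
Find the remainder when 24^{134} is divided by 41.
By Fermat: 24^{40} ≡ 1 (mod 41). 134 = 3×40 + 14. So 24^{134} ≡ 24^{14} ≡ 5 (mod 41)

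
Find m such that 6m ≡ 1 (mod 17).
6^(-1) ≡ 3 (mod 17). Verification: 6 × 3 = 18 ≡ 1 (mod 17)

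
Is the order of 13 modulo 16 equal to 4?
Yes, ord_16(13) = 4.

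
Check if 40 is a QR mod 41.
By Euler's criterion: 40^{20} ≡ 1 (mod 41). Since this equals 1, 40 is a QR.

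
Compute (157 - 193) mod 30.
24

(157 - 193) = -36
-36 mod 30 = 24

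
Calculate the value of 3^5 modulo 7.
5 = 4 + 1 (binary 101). Repeated squaring mod 7: 3^1 ≡ 3; 3^2 ≡ 3² = 9 ≡ 2; 3^4 ≡ 2² = 4 ≡ 4. Multiply: 3^5 = 3^4 × 3^1 ≡ 4 × 3 (mod 7): 4 × 3 = 12 ≡ 5. So 3^5 ≡ 5 (mod 7).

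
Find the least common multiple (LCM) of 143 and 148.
21164

First find GCD(143, 148) using the Euclidean algorithm:
143 = 0 × 148 + 143
148 = 1 × 143 + 5
143 = 28 × 5 + 3
5 = 1 × 3 + 2
3 = 1 × 2 + 1
2 = 2 × 1 + 0
GCD(143, 148) = 1

LCM formula: LCM(a, b) = (a × b) / GCD(a, b)
LCM(143, 148) = (143 × 148) / 1
LCM(143, 148) = 21164 / 1
LCM(143, 148) = 21164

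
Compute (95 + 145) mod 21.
9

(95 + 145) = 240
240 mod 21 = 9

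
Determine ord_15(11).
Powers of 11 mod 15: 11^1≡11, 11^2≡1. Order = 2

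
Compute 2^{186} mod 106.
90

Using successive squaring:
Binary expansion of 186: 10111010
Powers of 2 mod 106 (each is the square of the previous):
  2^1 ≡ 2 (mod 106)
  2^2 ≡ 2² = 4 ≡ 4 (mod 106)
  2^4 ≡ 4² = 16 ≡ 16 (mod 106)
  2^8 ≡ 16² = 256 ≡ 44 (mod 106)
  2^16 ≡ 44² = 1936 ≡ 28 (mod 106)
  2^32 ≡ 28² = 784 ≡ 42 (mod 106)
  2^64 ≡ 42² = 1764 ≡ 68 (mod 106)
  2^128 ≡ 68² = 4624 ≡ 66 (mod 106)
186 = 128 + 32 + 16 + 8 + 2, so 2^186 = 2^128 × 2^32 × 2^16 × 2^8 × 2^2 ≡ 66 × 42 × 28 × 44 × 4 (mod 106)
Multiplying step by step:
  66 × 42 = 2772 ≡ 16 (mod 106)
  16 × 28 = 448 ≡ 24 (mod 106)
  24 × 44 = 1056 ≡ 102 (mod 106)
  102 × 4 = 408 ≡ 90 (mod 106)
Result: 2^186 ≡ 90 (mod 106)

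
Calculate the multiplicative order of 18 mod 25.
Powers of 18 mod 25: 18^1≡18, 18^2≡24, 18^3≡7, 18^4≡1. Order = 4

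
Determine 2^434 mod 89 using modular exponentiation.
Using Fermat: 2^{88} ≡ 1 (mod 89). 434 ≡ 82 (mod 88). So 2^{434} ≡ 2^{82} ≡ 32 (mod 89)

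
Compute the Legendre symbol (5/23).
(5/23) = 5^{11} mod 23 = -1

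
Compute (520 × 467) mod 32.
24

(520 × 467) = 242840
242840 mod 32 = 24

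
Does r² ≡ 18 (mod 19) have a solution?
By Euler's criterion: 18^{9} ≡ 18 (mod 19). Since this equals -1 (≡ 18), 18 is not a QR.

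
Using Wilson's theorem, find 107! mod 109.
(108)! = (107)! × (108) ≡ -1 (mod 109). So (107)! ≡ -1 × (108)^(-1) ≡ (-1)×(-1) = 1 (mod 109)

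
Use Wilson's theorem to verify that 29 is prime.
(28)! mod 29 = 28. Since this equals -1 (mod 29), Wilson confirms 29 is prime.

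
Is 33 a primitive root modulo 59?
Yes

To verify, check if 33^(58/q) ≢ 1 (mod 59) for each prime divisor q of 58
Divisors of 58 = 58: [1, 2, 29, 58]
  33^(58/2) = 33^29 ≡ 58 (mod 59)
  33^(58/29) = 33^2 ≡ 27 (mod 59)
Conclusion: 33 is a primitive root modulo 59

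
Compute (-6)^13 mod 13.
Using Fermat: (-6)^{12} ≡ 1 (mod 13). 13 ≡ 1 (mod 12). So (-6)^{13} ≡ (-6)^{1} ≡ 7 (mod 13)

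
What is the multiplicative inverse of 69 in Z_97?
45

Using Extended Euclidean Algorithm:
gcd(69, 97) = 1
Bezout coefficients: 69 × 45 + 97 × -32 = 1
So 69 × 45 ≡ 1 (mod 97)
The inverse is 45 mod 97 = 45
Verification: 69 × 45 = 3105 = 32 × 97 + 1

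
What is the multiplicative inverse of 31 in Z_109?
102

Using Extended Euclidean Algorithm:
gcd(31, 109) = 1
Bezout coefficients: 31 × -7 + 109 × 2 = 1
So 31 × -7 ≡ 1 (mod 109)
The inverse is -7 mod 109 = 102
Verification: 31 × 102 = 3162 = 29 × 109 + 1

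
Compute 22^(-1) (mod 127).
22^(-1) ≡ 52 (mod 127). Verification: 22 × 52 = 1144 ≡ 1 (mod 127)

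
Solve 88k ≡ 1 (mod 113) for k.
9

Using Extended Euclidean Algorithm:
gcd(88, 113) = 1
Bezout coefficients: 88 × 9 + 113 × -7 = 1
So 88 × 9 ≡ 1 (mod 113)
The inverse is 9 mod 113 = 9
Verification: 88 × 9 = 792 = 7 × 113 + 1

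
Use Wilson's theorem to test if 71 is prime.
(70)! mod 71 = 70. Since 70 ≡ -1 (mod 71), 71 is prime.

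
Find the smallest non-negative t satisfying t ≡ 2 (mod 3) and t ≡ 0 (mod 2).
M = 3 × 2 = 6. M₁ = 2, y₁ ≡ 2 (mod 3). M₂ = 3, y₂ ≡ 1 (mod 2). t = 2×2×2 + 0×3×1 ≡ 2 (mod 6)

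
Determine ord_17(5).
Powers of 5 mod 17: 5^1≡5, 5^2≡8, 5^3≡6, 5^4≡13, 5^5≡14, 5^6≡2, 5^7≡10, 5^8≡16, 5^9≡12, 5^10≡9, 5^11≡11, 5^12≡4, 5^13≡3, 5^14≡15, 5^15≡7, 5^16≡1. Order = 16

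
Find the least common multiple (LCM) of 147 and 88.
12936

First find GCD(147, 88) using the Euclidean algorithm:
147 = 1 × 88 + 59
88 = 1 × 59 + 29
59 = 2 × 29 + 1
29 = 29 × 1 + 0
GCD(147, 88) = 1

LCM formula: LCM(a, b) = (a × b) / GCD(a, b)
LCM(147, 88) = (147 × 88) / 1
LCM(147, 88) = 12936 / 1
LCM(147, 88) = 12936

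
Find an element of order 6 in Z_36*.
5 has order 6 mod 36 since 5^{6} ≡ 1 (mod 36) and no smaller power works.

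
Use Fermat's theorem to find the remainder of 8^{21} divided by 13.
8

By Fermat's Little Theorem, a^(p-1) ≡ 1 (mod p) for prime p and gcd(a, p) = 1
Here p = 13, so 8^12 ≡ 1 (mod 13)
We can reduce the exponent: 21 mod 12 = 9
So 8^21 ≡ 8^9 (mod 13)
Computing: 8^9 mod 13 = 8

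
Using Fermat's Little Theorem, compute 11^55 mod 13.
By Fermat: 11^{12} ≡ 1 (mod 13). 55 = 4×12 + 7. So 11^{55} ≡ 11^{7} ≡ 2 (mod 13)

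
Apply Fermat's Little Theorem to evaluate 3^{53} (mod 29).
14

By Fermat's Little Theorem, a^(p-1) ≡ 1 (mod p) for prime p and gcd(a, p) = 1
Here p = 29, so 3^28 ≡ 1 (mod 29)
We can reduce the exponent: 53 mod 28 = 25
So 3^53 ≡ 3^25 (mod 29)
Computing: 3^25 mod 29 = 14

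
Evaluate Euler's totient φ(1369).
1332

Prime factorization: 1369 = 37^2
Using the formula φ(n) = n × Π(1 - 1/p) for each prime factor p:
φ(1369) = 1369 × (1 - 1/37)
φ(1369) = 1332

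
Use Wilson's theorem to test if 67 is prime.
(66)! mod 67 = 66. Since 66 ≡ -1 (mod 67), 67 is prime.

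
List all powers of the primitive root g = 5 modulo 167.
g^1, g^2, ..., g^{166} mod 167: {5, 25, 125, 124, 119, 94, 136, 12, 60, 133, 164, 152, 92, 126, 129, 144, 52, 93, 131, 154, 102, 9, 45, 58, 123, 114, 69, 11, 55, 108, 39, 28, 140, 32, 160, 132, 159, 127, 134, 2, 10, 50, 83, 81, 71, 21, 105, 24, 120, 99, 161, 137, 17, 85, 91, 121, 104, 19, 95, 141, 37, 18, 90, 116, 79, 61, 138, 22, 110, 49, 78, 56, 113, 64, 153, 97, 151, 87, 101, 4, 20, 100, 166, 162, 142, 42, 43, 48, 73, 31, 155, 107, 34, 3, 15, 75, 41, 38, 23, 115, 74, 36, 13, 65, 158, 122, 109, 44, 53, 98, 156, 112, 59, 128, 139, 27, 135, 7, 35, 8, 40, 33, 165, 157, 117, 84, 86, 96, 146, 62, 143, 47, 68, 6, 30, 150, 82, 76, 46, 63, 148, 72, 26, 130, 149, 77, 51, 88, 106, 29, 145, 57, 118, 89, 111, 54, 103, 14, 70, 16, 80, 66, 163, 147, 67, 1}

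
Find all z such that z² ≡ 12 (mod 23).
The square roots of 12 mod 23 are 9 and 14. Verify: 9² = 81 ≡ 12 (mod 23)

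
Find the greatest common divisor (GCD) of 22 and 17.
1

Using the Euclidean algorithm:
22 = 1 × 17 + 5
17 = 3 × 5 + 2
5 = 2 × 2 + 1
2 = 2 × 1 + 0

GCD(22, 17) = 1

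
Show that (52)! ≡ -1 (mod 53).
(52)! mod 53 = 52. Since this equals -1 (mod 53), Wilson confirms 53 is prime.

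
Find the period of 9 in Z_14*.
Powers of 9 mod 14: 9^1≡9, 9^2≡11, 9^3≡1. Order = 3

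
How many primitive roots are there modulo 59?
Number of primitive roots mod 59 = φ(58) = 28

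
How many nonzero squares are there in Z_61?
For prime 61, there are (p-1)/2 = (61-1)/2 = 30 quadratic residues (excluding 0).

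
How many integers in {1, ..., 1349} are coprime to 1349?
1260

Prime factorization: 1349 = 19 × 71
Using the formula φ(n) = n × Π(1 - 1/p) for each prime factor p:
φ(1349) = 1349 × (1 - 1/19) × (1 - 1/71)
φ(1349) = 1260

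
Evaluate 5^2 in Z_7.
2 = 2 (binary 10). Repeated squaring mod 7: 5^1 ≡ 5; 5^2 ≡ 5² = 25 ≡ 4. So 5^2 ≡ 4 (mod 7).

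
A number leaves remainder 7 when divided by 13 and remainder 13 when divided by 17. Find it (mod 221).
M = 13 × 17 = 221. M₁ = 17, y₁ ≡ 10 (mod 13). M₂ = 13, y₂ ≡ 4 (mod 17). z = 7×17×10 + 13×13×4 ≡ 98 (mod 221)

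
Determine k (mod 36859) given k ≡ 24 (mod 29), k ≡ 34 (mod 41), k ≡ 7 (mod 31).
9710

Using the Chinese Remainder Theorem:
M = product of moduli = 36859
For equation 1: M_1 = 1271, 1271 ≡ 24 (mod 29), inverse of 1271 mod 29 is 23 (check: 24 × 23 = 552 ≡ 1 (mod 29))
For equation 2: M_2 = 899, 899 ≡ 38 (mod 41), inverse of 899 mod 41 is 27 (check: 38 × 27 = 1026 ≡ 1 (mod 41))
For equation 3: M_3 = 1189, 1189 ≡ 11 (mod 31), inverse of 1189 mod 31 is 17 (check: 11 × 17 = 187 ≡ 1 (mod 31))
Combine: k ≡ Σ r_i×M_i×(M_i⁻¹ mod m_i) = 24×1271×23 + 34×899×27 + 7×1189×17 = 701592 + 825282 + 141491 = 1668365
1668365 mod 36859 = 9710
k ≡ 9710 (mod 36859)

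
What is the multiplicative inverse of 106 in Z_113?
106^(-1) ≡ 16 (mod 113). Verification: 106 × 16 = 1696 ≡ 1 (mod 113)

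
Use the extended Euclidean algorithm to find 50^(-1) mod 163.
Extended GCD: 50(75) + 163(-23) = 1. So 50^(-1) ≡ 75 ≡ 75 (mod 163). Verify: 50 × 75 = 3750 ≡ 1 (mod 163)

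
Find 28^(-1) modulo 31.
10

Using Extended Euclidean Algorithm:
gcd(28, 31) = 1
Bezout coefficients: 28 × 10 + 31 × -9 = 1
So 28 × 10 ≡ 1 (mod 31)
The inverse is 10 mod 31 = 10
Verification: 28 × 10 = 280 = 9 × 31 + 1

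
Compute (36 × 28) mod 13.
7

(36 × 28) = 1008
1008 mod 13 = 7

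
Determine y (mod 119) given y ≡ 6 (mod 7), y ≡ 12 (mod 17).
97

Using the Chinese Remainder Theorem:
M = product of moduli = 119
For equation 1: M_1 = 17, 17 ≡ 3 (mod 7), inverse of 17 mod 7 is 5 (check: 3 × 5 = 15 ≡ 1 (mod 7))
For equation 2: M_2 = 7, 7 ≡ 7 (mod 17), inverse of 7 mod 17 is 5 (check: 7 × 5 = 35 ≡ 1 (mod 17))
Combine: y ≡ Σ r_i×M_i×(M_i⁻¹ mod m_i) = 6×17×5 + 12×7×5 = 510 + 420 = 930
930 mod 119 = 97
y ≡ 97 (mod 119)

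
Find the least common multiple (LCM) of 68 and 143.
9724

First find GCD(68, 143) using the Euclidean algorithm:
68 = 0 × 143 + 68
143 = 2 × 68 + 7
68 = 9 × 7 + 5
7 = 1 × 5 + 2
5 = 2 × 2 + 1
2 = 2 × 1 + 0
GCD(68, 143) = 1

LCM formula: LCM(a, b) = (a × b) / GCD(a, b)
LCM(68, 143) = (68 × 143) / 1
LCM(68, 143) = 9724 / 1
LCM(68, 143) = 9724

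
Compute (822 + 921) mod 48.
15

(822 + 921) = 1743
1743 mod 48 = 15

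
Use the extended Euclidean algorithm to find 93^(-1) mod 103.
Extended GCD: 93(-31) + 103(28) = 1. So 93^(-1) ≡ 72 ≡ 72 (mod 103). Verify: 93 × 72 = 6696 ≡ 1 (mod 103)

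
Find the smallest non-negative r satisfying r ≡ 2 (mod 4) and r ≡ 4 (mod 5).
M = 4 × 5 = 20. M₁ = 5, y₁ ≡ 1 (mod 4). M₂ = 4, y₂ ≡ 4 (mod 5). r = 2×5×1 + 4×4×4 ≡ 14 (mod 20)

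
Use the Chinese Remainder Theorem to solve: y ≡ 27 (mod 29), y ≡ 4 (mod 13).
56

Using the Chinese Remainder Theorem:
M = product of moduli = 377
For equation 1: M_1 = 13, 13 ≡ 13 (mod 29), inverse of 13 mod 29 is 9 (check: 13 × 9 = 117 ≡ 1 (mod 29))
For equation 2: M_2 = 29, 29 ≡ 3 (mod 13), inverse of 29 mod 13 is 9 (check: 3 × 9 = 27 ≡ 1 (mod 13))
Combine: y ≡ Σ r_i×M_i×(M_i⁻¹ mod m_i) = 27×13×9 + 4×29×9 = 3159 + 1044 = 4203
4203 mod 377 = 56
y ≡ 56 (mod 377)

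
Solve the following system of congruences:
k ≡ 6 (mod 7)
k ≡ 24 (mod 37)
209

Using the Chinese Remainder Theorem:
M = product of moduli = 259
For equation 1: M_1 = 37, 37 ≡ 2 (mod 7), inverse of 37 mod 7 is 4 (check: 2 × 4 = 8 ≡ 1 (mod 7))
For equation 2: M_2 = 7, 7 ≡ 7 (mod 37), inverse of 7 mod 37 is 16 (check: 7 × 16 = 112 ≡ 1 (mod 37))
Combine: k ≡ Σ r_i×M_i×(M_i⁻¹ mod m_i) = 6×37×4 + 24×7×16 = 888 + 2688 = 3576
3576 mod 259 = 209
k ≡ 209 (mod 259)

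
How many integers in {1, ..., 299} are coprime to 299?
264

Prime factorization: 299 = 13 × 23
Using the formula φ(n) = n × Π(1 - 1/p) for each prime factor p:
φ(299) = 299 × (1 - 1/13) × (1 - 1/23)
φ(299) = 264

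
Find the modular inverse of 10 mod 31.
10^(-1) ≡ 28 (mod 31). Verification: 10 × 28 = 280 ≡ 1 (mod 31)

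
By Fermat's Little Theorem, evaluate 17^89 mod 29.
By Fermat: 17^{28} ≡ 1 (mod 29). 89 = 3×28 + 5. So 17^{89} ≡ 17^{5} ≡ 17 (mod 29)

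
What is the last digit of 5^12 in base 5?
Using repeated squaring. 5 ≡ 0 (mod 5). 12 = 8 + 4 (binary 1100). Repeated squaring mod 5: 0^1 ≡ 0; 0^2 ≡ 0² = 0 ≡ 0; 0^4 ≡ 0² = 0 ≡ 0; 0^8 ≡ 0² = 0 ≡ 0. Multiply: 5^12 ≡ 0^8 × 0^4 ≡ 0 × 0 (mod 5): 0 × 0 = 0 ≡ 0. So 5^12 ≡ 0 (mod 5).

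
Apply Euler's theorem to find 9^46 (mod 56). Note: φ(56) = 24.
By Euler: 9^{24} ≡ 1 (mod 56) since gcd(9, 56) = 1. 46 = 1×24 + 22. So 9^{46} ≡ 9^{22} ≡ 9 (mod 56)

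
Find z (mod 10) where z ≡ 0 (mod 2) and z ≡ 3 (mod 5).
M = 2 × 5 = 10. M₁ = 5, y₁ ≡ 1 (mod 2). M₂ = 2, y₂ ≡ 3 (mod 5). z = 0×5×1 + 3×2×3 ≡ 8 (mod 10)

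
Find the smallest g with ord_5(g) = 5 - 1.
p - 1 = 4 has prime divisors 2. h is a primitive root mod 5 iff h^(4/q) ≢ 1 (mod 5) for each such q.
h = 2: 2^2 ≡ 4 (mod 5); none is 1, so 2 has order 4 and is a primitive root.
The smallest primitive root mod 5 is g = 2.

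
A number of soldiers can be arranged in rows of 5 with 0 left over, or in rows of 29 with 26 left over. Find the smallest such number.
M = 5 × 29 = 145. M₁ = 29, y₁ ≡ 4 (mod 5). M₂ = 5, y₂ ≡ 6 (mod 29). x = 0×29×4 + 26×5×6 ≡ 55 (mod 145). The smallest positive such number is 55.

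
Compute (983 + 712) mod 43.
18

(983 + 712) = 1695
1695 mod 43 = 18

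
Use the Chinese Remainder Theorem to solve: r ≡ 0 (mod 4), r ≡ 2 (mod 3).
M = 4 × 3 = 12. M₁ = 3, y₁ ≡ 3 (mod 4). M₂ = 4, y₂ ≡ 1 (mod 3). r = 0×3×3 + 2×4×1 ≡ 8 (mod 12)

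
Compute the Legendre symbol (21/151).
(21/151) = 21^{75} mod 151 = 1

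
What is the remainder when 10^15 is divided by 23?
Using repeated squaring. 15 = 8 + 4 + 2 + 1 (binary 1111). Repeated squaring mod 23: 10^1 ≡ 10; 10^2 ≡ 10² = 100 ≡ 8; 10^4 ≡ 8² = 64 ≡ 18; 10^8 ≡ 18² = 324 ≡ 2. Multiply: 10^15 = 10^8 × 10^4 × 10^2 × 10^1 ≡ 2 × 18 × 8 × 10 (mod 23): 2 × 18 = 36 ≡ 13; 13 × 8 = 104 ≡ 12; 12 × 10 = 120 ≡ 5. So 10^15 ≡ 5 (mod 23).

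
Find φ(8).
4

Prime factorization: 8 = 2^3
Using the formula φ(n) = n × Π(1 - 1/p) for each prime factor p:
φ(8) = 8 × (1 - 1/2)
φ(8) = 4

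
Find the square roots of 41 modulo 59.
The square roots of 41 mod 59 are 49 and 10. Verify: 49² = 2401 ≡ 41 (mod 59)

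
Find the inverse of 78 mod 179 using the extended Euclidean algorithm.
Extended GCD: 78(-39) + 179(17) = 1. So 78^(-1) ≡ 140 ≡ 140 (mod 179). Verify: 78 × 140 = 10920 ≡ 1 (mod 179)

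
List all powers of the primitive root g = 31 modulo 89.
g^1, g^2, ..., g^{88} mod 89: {31, 71, 65, 57, 76, 42, 56, 45, 60, 80, 77, 73, 38, 21, 28, 67, 30, 40, 83, 81, 19, 55, 14, 78, 15, 20, 86, 85, 54, 72, 7, 39, 52, 10, 43, 87, 27, 36, 48, 64, 26, 5, 66, 88, 58, 18, 24, 32, 13, 47, 33, 44, 29, 9, 12, 16, 51, 68, 61, 22, 59, 49, 6, 8, 70, 34, 75, 11, 74, 69, 3, 4, 35, 17, 82, 50, 37, 79, 46, 2, 62, 53, 41, 25, 63, 84, 23, 1}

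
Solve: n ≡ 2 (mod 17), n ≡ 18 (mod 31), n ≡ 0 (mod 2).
M = 17 × 31 × 2 = 1054. M₁ = 62, y₁ ≡ 14 (mod 17). M₂ = 34, y₂ ≡ 21 (mod 31). M₃ = 527, y₃ ≡ 1 (mod 2). n = 2×62×14 + 18×34×21 + 0×527×1 ≡ 886 (mod 1054)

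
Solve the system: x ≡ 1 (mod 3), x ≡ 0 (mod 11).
M = 3 × 11 = 33. M₁ = 11, y₁ ≡ 2 (mod 3). M₂ = 3, y₂ ≡ 4 (mod 11). x = 1×11×2 + 0×3×4 ≡ 22 (mod 33)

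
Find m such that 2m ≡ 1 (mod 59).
2^(-1) ≡ 30 (mod 59). Verification: 2 × 30 = 60 ≡ 1 (mod 59)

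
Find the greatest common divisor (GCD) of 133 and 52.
1

Using the Euclidean algorithm:
133 = 2 × 52 + 29
52 = 1 × 29 + 23
29 = 1 × 23 + 6
23 = 3 × 6 + 5
6 = 1 × 5 + 1
5 = 5 × 1 + 0

GCD(133, 52) = 1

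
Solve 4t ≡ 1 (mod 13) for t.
4^(-1) ≡ 10 (mod 13). Verification: 4 × 10 = 40 ≡ 1 (mod 13)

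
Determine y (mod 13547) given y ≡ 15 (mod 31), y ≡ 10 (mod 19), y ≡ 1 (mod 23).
5843

Using the Chinese Remainder Theorem:
M = product of moduli = 13547
For equation 1: M_1 = 437, 437 ≡ 3 (mod 31), inverse of 437 mod 31 is 21 (check: 3 × 21 = 63 ≡ 1 (mod 31))
For equation 2: M_2 = 713, 713 ≡ 10 (mod 19), inverse of 713 mod 19 is 2 (check: 10 × 2 = 20 ≡ 1 (mod 19))
For equation 3: M_3 = 589, 589 ≡ 14 (mod 23), inverse of 589 mod 23 is 5 (check: 14 × 5 = 70 ≡ 1 (mod 23))
Combine: y ≡ Σ r_i×M_i×(M_i⁻¹ mod m_i) = 15×437×21 + 10×713×2 + 1×589×5 = 137655 + 14260 + 2945 = 154860
154860 mod 13547 = 5843
y ≡ 5843 (mod 13547)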